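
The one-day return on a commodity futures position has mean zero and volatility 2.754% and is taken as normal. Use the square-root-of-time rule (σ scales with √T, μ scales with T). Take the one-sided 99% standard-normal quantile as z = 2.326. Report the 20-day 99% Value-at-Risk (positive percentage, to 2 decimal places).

σ_{20d} = 2.754% × √20 = 12.316%.
VaR = 2.326 × 12.316% = 28.647%.

28.65%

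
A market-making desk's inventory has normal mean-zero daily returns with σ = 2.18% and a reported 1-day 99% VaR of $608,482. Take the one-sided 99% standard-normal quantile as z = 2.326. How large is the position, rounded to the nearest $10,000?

$12,000,000

VaR as a fraction of value: z·σ = 2.326 × 2.18% = 5.07068%.
Position = $608,482 / 0.0507068 = $12,000,008.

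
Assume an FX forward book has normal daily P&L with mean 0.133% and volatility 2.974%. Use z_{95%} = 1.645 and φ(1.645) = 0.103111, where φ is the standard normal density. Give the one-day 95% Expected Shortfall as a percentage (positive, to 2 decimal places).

6.00%

Tail multiplier: φ(z)/(1−α) = 0.103111 / 0.05 = 2.062.
ES = −(0.133%) + 2.974% × 2.062 = 5.999%.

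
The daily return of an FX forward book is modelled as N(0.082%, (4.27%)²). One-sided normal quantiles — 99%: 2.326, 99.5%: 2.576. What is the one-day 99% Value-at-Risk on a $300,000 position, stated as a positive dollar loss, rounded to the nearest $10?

VaR = −μ + z·σ = −(0.082%) + 2.326 × 4.27% = 9.850%.
On $300,000: 0.09850 × $300,000 = $29,550.

$29,550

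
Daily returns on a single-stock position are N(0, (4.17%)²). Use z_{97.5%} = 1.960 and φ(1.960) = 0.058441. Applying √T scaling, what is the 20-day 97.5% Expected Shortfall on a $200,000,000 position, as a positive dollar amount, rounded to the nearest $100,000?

$87,200,000

σ_{20d} = 4.17% × √20 = 18.649%.
ES multiplier = φ(z)/(1−α) = 0.058441/0.025 = 2.338.
ES = 18.649% × 2.338 = 43.601%; on $200,000,000: $87,202,000.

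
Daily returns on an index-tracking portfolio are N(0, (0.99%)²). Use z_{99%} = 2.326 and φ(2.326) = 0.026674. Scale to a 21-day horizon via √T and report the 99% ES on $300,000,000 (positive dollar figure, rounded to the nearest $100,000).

$36,300,000

σ_{21d} = 0.99% × √21 = 4.537%.
ES multiplier = φ(z)/(1−α) = 0.026674/0.01 = 2.667.
ES = 4.537% × 2.667 = 12.100%; on $300,000,000: $36,300,000.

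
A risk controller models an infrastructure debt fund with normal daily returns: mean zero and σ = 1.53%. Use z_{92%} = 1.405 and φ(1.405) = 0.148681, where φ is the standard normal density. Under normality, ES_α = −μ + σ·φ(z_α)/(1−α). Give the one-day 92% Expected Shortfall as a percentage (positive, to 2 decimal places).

2.84%

Tail multiplier: φ(z)/(1−α) = 0.148681 / 0.08 = 1.859.
ES = 1.53% × 1.859 = 2.844%.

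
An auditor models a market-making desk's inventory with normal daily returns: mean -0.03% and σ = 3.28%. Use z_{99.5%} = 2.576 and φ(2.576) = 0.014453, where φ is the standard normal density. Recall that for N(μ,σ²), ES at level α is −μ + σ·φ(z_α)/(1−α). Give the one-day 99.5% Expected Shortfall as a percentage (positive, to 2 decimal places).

9.51%

Tail multiplier: φ(z)/(1−α) = 0.014453 / 0.005 = 2.891.
ES = −(-0.03%) + 3.28% × 2.891 = 9.512%.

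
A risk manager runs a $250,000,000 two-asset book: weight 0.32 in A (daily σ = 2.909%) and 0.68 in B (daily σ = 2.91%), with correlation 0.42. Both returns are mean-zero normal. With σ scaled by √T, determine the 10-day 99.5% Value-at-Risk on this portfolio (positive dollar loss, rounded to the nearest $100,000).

σ_p = √(0.32²·2.909² + 0.68²·2.91² + 2·0.42·0.32·0.68·2.909·2.91) = 2.516%.
σ_{10d} = 2.516% × √10 = 7.956%.
z(99.5%) = 2.576.
VaR = 2.576 × 7.956% = 20.495%; on $250,000,000 that is $51,237,500.

$51,200,000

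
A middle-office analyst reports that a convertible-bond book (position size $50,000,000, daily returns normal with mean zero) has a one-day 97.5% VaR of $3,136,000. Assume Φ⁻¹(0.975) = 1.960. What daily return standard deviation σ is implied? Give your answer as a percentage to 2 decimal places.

VaR as a fraction: $3,136,000 / $50,000,000 = 6.272%.
σ = VaR / z = 6.272% / 1.960 = 3.200%.

3.20%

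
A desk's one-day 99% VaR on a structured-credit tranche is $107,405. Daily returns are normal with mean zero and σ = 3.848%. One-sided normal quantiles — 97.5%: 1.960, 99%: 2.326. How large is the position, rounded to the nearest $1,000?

VaR as a fraction of value: z·σ = 2.326 × 3.848% = 8.95045%.
Position = $107,405 / 0.0895045 = $1,199,996.

$1,200,000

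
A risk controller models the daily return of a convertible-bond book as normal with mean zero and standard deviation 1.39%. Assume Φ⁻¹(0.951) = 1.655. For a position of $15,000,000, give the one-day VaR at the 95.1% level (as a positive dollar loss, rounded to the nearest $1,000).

$345,000

VaR = z·σ = 1.655 × 1.39% = 2.300%.
On $15,000,000: 0.02300 × $15,000,000 = $345,000.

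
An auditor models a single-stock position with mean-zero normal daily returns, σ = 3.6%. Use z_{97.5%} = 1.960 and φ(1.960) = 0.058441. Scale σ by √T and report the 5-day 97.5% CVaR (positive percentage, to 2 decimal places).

σ_{5d} = 3.6% × √5 = 8.050%.
ES multiplier = φ(z)/(1−α) = 0.058441/0.025 = 2.338.
ES = 8.050% × 2.338 = 18.821%.

18.82%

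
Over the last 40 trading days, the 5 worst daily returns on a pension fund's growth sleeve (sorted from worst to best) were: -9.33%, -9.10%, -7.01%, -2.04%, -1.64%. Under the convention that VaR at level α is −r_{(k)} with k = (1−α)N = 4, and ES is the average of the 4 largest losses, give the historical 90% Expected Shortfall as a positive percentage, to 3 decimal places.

The 4 worst returns sum to -27.48%.
ES = −(-27.48%) / 4 = 6.87% ≈ 6.870%.

6.870%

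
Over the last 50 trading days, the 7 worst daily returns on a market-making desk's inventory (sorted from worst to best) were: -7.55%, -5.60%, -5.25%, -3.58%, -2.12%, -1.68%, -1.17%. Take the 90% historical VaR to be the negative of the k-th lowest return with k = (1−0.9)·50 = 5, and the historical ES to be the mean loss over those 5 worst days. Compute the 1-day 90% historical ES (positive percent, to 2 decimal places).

4.82%

The 5 worst returns sum to -24.10%.
ES = −(-24.10%) / 5 = 4.82%.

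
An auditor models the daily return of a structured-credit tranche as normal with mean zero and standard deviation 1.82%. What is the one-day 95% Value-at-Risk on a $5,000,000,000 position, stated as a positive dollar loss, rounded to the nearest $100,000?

At 95% one-sided, z = 1.645.
VaR = z·σ = 1.645 × 1.82% = 2.994%.
On $5,000,000,000: 0.02994 × $5,000,000,000 = $149,700,000.

$149,700,000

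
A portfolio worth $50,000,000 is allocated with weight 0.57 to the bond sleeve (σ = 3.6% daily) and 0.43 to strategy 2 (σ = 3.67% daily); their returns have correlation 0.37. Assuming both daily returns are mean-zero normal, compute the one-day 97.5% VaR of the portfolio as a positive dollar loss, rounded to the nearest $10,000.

$2,960,000

σ_p² = 0.57²·3.6² + 0.43²·3.67² + 2·0.37·0.57·0.43·3.6·3.67 = 9.0974 (%²).
σ_p = √9.0974 = 3.016%.
At 97.5%, z = 1.960.
VaR = 1.960 × 3.016% = 5.911%; on $50,000,000 that is $2,955,500.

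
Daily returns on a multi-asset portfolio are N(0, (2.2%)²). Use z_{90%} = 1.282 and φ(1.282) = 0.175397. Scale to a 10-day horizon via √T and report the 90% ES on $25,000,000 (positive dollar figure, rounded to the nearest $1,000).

$3,051,000

σ_{10d} = 2.2% × √10 = 6.957%.
ES multiplier = φ(z)/(1−α) = 0.175397/0.1 = 1.754.
ES = 6.957% × 1.754 = 12.203%; on $25,000,000: $3,050,750.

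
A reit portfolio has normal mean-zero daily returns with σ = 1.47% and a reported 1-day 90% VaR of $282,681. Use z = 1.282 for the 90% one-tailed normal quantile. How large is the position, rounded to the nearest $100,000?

VaR as a fraction of value: z·σ = 1.282 × 1.47% = 1.88454%.
Position = $282,681 / 0.0188454 = $15,000,000.

$15,000,000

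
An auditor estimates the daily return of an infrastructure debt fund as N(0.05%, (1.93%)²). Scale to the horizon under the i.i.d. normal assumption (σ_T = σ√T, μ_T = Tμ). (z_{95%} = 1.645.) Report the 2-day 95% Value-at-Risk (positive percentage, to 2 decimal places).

4.39%

σ_{2d} = 1.93% × √2 = 2.729%; μ_{2d} = 2 × 0.05% = 0.100%.
VaR = −(0.100%) + 1.645 × 2.729% = 4.389%.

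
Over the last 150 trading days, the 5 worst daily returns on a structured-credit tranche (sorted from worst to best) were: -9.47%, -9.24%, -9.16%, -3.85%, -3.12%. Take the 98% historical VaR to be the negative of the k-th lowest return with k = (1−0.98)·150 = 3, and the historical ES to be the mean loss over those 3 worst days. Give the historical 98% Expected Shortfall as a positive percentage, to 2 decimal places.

The 3 worst returns sum to -27.87%.
ES = −(-27.87%) / 3 = 9.29%.

9.29%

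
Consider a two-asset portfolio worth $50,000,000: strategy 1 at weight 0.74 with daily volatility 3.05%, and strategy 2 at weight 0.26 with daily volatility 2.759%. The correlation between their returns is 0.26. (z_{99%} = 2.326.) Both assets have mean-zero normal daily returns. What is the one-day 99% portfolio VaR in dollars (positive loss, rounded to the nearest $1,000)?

$2,954,000

σ_p² = 0.74²·3.05² + 0.26²·2.759² + 2·0.26·0.74·0.26·3.05·2.759 = 6.4505 (%²).
σ_p = √6.4505 = 2.540%.
VaR = 2.326 × 2.540% = 5.908%; on $50,000,000 that is $2,954,000.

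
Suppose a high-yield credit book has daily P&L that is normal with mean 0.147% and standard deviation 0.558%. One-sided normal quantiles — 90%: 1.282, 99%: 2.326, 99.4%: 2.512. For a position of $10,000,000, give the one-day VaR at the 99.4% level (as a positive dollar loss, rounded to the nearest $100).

$125,500

VaR = −μ + z·σ = −(0.147%) + 2.512 × 0.558% = 1.255%.
On $10,000,000: 0.01255 × $10,000,000 = $125,500.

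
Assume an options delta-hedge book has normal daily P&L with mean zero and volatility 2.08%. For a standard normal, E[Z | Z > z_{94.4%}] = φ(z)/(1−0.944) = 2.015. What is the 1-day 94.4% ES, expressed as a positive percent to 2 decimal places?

ES = 2.08% × 2.015 = 4.191%.

4.19%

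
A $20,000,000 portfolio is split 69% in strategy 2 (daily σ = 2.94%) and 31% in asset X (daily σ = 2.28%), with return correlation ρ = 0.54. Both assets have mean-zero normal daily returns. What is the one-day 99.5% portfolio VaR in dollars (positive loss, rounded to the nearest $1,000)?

σ_p² = 0.69²·2.94² + 0.31²·2.28² + 2·0.54·0.69·0.31·2.94·2.28 = 6.1633 (%²).
σ_p = √6.1633 = 2.483%.
At 99.5%, z = 2.576.
VaR = 2.576 × 2.483% = 6.396%; on $20,000,000 that is $1,279,200.

$1,279,000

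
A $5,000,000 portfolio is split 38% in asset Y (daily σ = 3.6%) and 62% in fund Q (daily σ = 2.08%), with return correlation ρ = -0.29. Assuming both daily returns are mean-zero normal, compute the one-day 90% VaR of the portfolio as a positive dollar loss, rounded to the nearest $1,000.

σ_p² = 0.38²·3.6² + 0.62²·2.08² + 2·-0.29·0.38·0.62·3.6·2.08 = 2.5113 (%²).
σ_p = √2.5113 = 1.585%.
At 90%, z = 1.282.
VaR = 1.282 × 1.585% = 2.032%; on $5,000,000 that is $101,600.

$102,000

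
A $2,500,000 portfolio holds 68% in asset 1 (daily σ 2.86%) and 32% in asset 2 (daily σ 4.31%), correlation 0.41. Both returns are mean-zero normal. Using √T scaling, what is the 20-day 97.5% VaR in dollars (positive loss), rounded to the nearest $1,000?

σ_p = √(0.68²·2.86² + 0.32²·4.31² + 2·0.41·0.68·0.32·2.86·4.31) = 2.808%.
σ_{20d} = 2.808% × √20 = 12.558%.
z(97.5%) = 1.960.
VaR = 1.960 × 12.558% = 24.614%; on $2,500,000 that is $615,350.

$615,000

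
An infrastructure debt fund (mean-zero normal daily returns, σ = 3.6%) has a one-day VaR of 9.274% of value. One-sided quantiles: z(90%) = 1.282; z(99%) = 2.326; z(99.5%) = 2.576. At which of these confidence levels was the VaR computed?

99.5%

Implied z = VaR/σ = 9.274 / 3.6 = 2.576.
This matches z(99.5%) = 2.576.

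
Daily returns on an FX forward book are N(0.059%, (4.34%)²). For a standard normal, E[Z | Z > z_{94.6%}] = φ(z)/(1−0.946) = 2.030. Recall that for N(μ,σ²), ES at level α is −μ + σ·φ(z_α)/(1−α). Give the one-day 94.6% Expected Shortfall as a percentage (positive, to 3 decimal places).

8.751%

ES = −(0.059%) + 4.34% × 2.030 = 8.751%.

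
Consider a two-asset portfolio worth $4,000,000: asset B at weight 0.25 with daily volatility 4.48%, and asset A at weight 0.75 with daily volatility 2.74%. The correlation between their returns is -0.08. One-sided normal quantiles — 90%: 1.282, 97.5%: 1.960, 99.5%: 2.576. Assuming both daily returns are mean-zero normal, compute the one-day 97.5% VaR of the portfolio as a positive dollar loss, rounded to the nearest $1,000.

$177,000

σ_p² = 0.25²·4.48² + 0.75²·2.74² + 2·-0.08·0.25·0.75·4.48·2.74 = 5.1092 (%²).
σ_p = √5.1092 = 2.260%.
VaR = 1.960 × 2.260% = 4.430%; on $4,000,000 that is $177,200.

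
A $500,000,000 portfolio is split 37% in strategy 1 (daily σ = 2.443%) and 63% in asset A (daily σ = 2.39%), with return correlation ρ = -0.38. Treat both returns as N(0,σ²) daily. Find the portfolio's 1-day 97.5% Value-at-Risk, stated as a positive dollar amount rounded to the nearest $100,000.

$14,000,000

σ_p² = 0.37²·2.443² + 0.63²·2.39² + 2·-0.38·0.37·0.63·2.443·2.39 = 2.0498 (%²).
σ_p = √2.0498 = 1.432%.
At 97.5%, z = 1.960.
VaR = 1.960 × 1.432% = 2.807%; on $500,000,000 that is $14,035,000.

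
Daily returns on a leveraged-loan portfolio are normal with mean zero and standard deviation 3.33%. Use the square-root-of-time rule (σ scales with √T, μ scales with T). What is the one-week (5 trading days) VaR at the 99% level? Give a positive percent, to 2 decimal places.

At 99%, z = 2.326.
σ_{5d} = 3.33% × √5 = 7.446%.
VaR = 2.326 × 7.446% = 17.319%.

17.32%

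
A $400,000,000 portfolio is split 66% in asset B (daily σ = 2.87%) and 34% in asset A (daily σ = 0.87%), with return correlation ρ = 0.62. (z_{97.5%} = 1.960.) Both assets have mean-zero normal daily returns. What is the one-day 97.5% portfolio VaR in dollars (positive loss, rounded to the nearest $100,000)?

σ_p² = 0.66²·2.87² + 0.34²·0.87² + 2·0.62·0.66·0.34·2.87·0.87 = 4.3703 (%²).
σ_p = √4.3703 = 2.091%.
VaR = 1.960 × 2.091% = 4.098%; on $400,000,000 that is $16,392,000.

$16,400,000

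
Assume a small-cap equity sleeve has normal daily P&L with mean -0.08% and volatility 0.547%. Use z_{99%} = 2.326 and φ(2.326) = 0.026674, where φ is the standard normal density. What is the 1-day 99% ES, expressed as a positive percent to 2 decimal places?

1.54%

Tail multiplier: φ(z)/(1−α) = 0.026674 / 0.01 = 2.667.
ES = −(-0.08%) + 0.547% × 2.667 = 1.539%.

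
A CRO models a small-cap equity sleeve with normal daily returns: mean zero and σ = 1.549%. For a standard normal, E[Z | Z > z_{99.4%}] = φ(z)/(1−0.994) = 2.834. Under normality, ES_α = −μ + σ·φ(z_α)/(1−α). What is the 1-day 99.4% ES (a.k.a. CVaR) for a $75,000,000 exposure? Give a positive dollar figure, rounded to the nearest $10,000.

$3,290,000

ES = 1.549% × 2.834 = 4.390%.
On $75,000,000: 0.04390 × $75,000,000 = $3,292,500.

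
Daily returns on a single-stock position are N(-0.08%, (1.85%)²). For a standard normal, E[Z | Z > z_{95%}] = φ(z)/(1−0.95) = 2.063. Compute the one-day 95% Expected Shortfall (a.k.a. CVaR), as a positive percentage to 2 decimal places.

ES = −(-0.08%) + 1.85% × 2.063 = 3.897%.

3.90%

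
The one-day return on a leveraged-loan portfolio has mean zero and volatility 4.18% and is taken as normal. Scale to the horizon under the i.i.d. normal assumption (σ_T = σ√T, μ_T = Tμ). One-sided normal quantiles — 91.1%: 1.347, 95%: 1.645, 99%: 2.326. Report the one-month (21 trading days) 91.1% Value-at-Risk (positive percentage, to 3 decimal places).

σ_{21d} = 4.18% × √21 = 19.155%.
VaR = 1.347 × 19.155% = 25.802%.

25.802%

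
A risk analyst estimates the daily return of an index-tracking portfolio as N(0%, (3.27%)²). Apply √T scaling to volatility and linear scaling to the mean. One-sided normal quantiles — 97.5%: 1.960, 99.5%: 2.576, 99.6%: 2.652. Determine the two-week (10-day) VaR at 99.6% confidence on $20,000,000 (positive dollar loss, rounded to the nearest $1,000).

$5,485,000

σ_{10d} = 3.27% × √10 = 10.341%.
VaR = 2.652 × 10.341% = 27.424%.
On $20,000,000: 0.27424 × $20,000,000 = $5,484,800.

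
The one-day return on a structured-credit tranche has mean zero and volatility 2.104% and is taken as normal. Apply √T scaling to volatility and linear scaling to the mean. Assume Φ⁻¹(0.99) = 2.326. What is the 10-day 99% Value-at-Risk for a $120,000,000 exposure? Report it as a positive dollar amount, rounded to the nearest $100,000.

$18,600,000

σ_{10d} = 2.104% × √10 = 6.653%.
VaR = 2.326 × 6.653% = 15.475%.
On $120,000,000: 0.15475 × $120,000,000 = $18,570,000.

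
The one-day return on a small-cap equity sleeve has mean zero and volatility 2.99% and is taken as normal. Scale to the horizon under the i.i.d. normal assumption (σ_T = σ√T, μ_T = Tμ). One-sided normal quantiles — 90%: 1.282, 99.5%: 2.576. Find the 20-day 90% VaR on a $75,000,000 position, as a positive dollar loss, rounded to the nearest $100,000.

σ_{20d} = 2.99% × √20 = 13.372%.
VaR = 1.282 × 13.372% = 17.143%.
On $75,000,000: 0.17143 × $75,000,000 = $12,857,250.

$12,900,000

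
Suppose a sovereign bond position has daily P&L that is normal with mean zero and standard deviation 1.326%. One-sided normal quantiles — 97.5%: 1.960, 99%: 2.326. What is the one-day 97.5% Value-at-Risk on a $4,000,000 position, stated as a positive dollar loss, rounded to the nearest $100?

$104,000

VaR = z·σ = 1.960 × 1.326% = 2.599%.
On $4,000,000: 0.02599 × $4,000,000 = $103,960.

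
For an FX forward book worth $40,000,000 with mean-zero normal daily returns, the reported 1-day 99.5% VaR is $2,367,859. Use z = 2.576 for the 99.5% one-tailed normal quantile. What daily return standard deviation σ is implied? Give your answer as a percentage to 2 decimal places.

VaR as a fraction: $2,367,859 / $40,000,000 = 5.920%.
σ = VaR / z = 5.920% / 2.576 = 2.298%.

2.30%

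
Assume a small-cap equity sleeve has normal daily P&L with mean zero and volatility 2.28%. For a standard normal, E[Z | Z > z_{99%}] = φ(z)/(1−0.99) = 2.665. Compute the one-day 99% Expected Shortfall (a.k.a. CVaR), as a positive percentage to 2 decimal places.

ES = 2.28% × 2.665 = 6.076%.

6.08%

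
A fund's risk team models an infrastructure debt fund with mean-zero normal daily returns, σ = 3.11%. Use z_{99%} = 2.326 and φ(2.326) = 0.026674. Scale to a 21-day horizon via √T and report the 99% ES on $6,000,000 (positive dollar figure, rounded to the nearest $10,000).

$2,280,000

σ_{21d} = 3.11% × √21 = 14.252%.
ES multiplier = φ(z)/(1−α) = 0.026674/0.01 = 2.667.
ES = 14.252% × 2.667 = 38.010%; on $6,000,000: $2,280,600.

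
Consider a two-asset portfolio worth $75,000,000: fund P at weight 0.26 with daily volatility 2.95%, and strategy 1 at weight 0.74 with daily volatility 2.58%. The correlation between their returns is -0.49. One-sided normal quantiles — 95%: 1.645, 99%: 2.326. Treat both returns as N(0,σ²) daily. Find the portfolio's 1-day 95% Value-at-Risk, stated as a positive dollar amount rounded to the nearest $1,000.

$2,064,000

σ_p² = 0.26²·2.95² + 0.74²·2.58² + 2·-0.49·0.26·0.74·2.95·2.58 = 2.7983 (%²).
σ_p = √2.7983 = 1.673%.
VaR = 1.645 × 1.673% = 2.752%; on $75,000,000 that is $2,064,000.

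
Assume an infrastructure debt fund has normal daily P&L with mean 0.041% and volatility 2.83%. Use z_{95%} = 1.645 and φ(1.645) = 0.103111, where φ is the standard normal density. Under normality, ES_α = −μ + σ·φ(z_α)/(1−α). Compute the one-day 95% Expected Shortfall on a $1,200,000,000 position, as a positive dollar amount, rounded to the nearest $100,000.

Tail multiplier: φ(z)/(1−α) = 0.103111 / 0.05 = 2.062.
ES = −(0.041%) + 2.83% × 2.062 = 5.794%.
On $1,200,000,000: 0.05794 × $1,200,000,000 = $69,528,000.

$69,500,000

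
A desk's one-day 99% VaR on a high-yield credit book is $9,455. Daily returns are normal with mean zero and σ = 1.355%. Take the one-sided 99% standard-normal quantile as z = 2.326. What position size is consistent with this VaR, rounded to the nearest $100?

$300,000

VaR as a fraction of value: z·σ = 2.326 × 1.355% = 3.15173%.
Position = $9,455 / 0.0315173 = $299,994.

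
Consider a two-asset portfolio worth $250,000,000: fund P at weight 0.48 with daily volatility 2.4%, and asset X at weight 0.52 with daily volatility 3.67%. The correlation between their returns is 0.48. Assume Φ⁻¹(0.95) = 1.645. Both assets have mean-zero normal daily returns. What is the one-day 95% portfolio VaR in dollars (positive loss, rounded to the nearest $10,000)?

$10,940,000

σ_p² = 0.48²·2.4² + 0.52²·3.67² + 2·0.48·0.48·0.52·2.4·3.67 = 7.0796 (%²).
σ_p = √7.0796 = 2.661%.
VaR = 1.645 × 2.661% = 4.377%; on $250,000,000 that is $10,942,500.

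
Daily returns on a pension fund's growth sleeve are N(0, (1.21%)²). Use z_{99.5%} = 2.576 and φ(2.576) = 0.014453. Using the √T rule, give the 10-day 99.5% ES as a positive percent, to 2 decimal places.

σ_{10d} = 1.21% × √10 = 3.826%.
ES multiplier = φ(z)/(1−α) = 0.014453/0.005 = 2.891.
ES = 3.826% × 2.891 = 11.061%.

11.06%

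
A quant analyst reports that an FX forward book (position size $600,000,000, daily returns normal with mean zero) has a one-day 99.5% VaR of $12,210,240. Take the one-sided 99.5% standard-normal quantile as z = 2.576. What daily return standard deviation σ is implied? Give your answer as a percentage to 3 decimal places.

VaR as a fraction: $12,210,240 / $600,000,000 = 2.035%.
σ = VaR / z = 2.035% / 2.576 = 0.790%.

0.790%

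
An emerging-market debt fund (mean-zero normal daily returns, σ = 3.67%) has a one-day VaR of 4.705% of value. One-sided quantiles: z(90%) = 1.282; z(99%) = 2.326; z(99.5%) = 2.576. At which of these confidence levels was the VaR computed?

90%

Implied z = VaR/σ = 4.705 / 3.67 = 1.282.
This matches z(90%) = 1.282.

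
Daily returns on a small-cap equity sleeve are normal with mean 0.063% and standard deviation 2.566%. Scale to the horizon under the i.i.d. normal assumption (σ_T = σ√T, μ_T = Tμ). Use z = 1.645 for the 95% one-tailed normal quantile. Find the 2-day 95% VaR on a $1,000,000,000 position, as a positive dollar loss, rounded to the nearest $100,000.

σ_{2d} = 2.566% × √2 = 3.629%; μ_{2d} = 2 × 0.063% = 0.126%.
VaR = −(0.126%) + 1.645 × 3.629% = 5.844%.
On $1,000,000,000: 0.05844 × $1,000,000,000 = $58,440,000.

$58,400,000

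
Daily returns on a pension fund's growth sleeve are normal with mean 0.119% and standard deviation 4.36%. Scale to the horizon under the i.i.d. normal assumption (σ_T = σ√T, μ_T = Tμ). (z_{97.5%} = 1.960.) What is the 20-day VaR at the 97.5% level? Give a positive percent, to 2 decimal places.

35.84%

σ_{20d} = 4.36% × √20 = 19.499%; μ_{20d} = 20 × 0.119% = 2.380%.
VaR = −(2.380%) + 1.960 × 19.499% = 35.838%.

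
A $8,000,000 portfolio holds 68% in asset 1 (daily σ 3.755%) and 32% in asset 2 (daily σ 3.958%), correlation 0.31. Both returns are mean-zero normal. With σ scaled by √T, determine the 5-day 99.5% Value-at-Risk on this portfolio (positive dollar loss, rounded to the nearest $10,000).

σ_p = √(0.68²·3.755² + 0.32²·3.958² + 2·0.31·0.68·0.32·3.755·3.958) = 3.183%.
σ_{5d} = 3.183% × √5 = 7.117%.
z(99.5%) = 2.576.
VaR = 2.576 × 7.117% = 18.333%; on $8,000,000 that is $1,466,640.

$1,470,000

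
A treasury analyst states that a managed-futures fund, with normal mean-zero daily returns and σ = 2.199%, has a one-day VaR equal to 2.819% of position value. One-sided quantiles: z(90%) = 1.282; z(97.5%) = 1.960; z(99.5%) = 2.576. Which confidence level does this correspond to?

Implied z = VaR/σ = 2.819 / 2.199 = 1.282.
This matches z(90%) = 1.282.

90%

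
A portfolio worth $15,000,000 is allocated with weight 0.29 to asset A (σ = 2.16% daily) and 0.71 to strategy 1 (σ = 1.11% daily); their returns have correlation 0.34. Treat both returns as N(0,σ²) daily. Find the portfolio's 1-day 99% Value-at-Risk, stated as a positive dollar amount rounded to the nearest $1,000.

$405,000

σ_p² = 0.29²·2.16² + 0.71²·1.11² + 2·0.34·0.29·0.71·2.16·1.11 = 1.3492 (%²).
σ_p = √1.3492 = 1.162%.
At 99%, z = 2.326.
VaR = 2.326 × 1.162% = 2.703%; on $15,000,000 that is $405,450.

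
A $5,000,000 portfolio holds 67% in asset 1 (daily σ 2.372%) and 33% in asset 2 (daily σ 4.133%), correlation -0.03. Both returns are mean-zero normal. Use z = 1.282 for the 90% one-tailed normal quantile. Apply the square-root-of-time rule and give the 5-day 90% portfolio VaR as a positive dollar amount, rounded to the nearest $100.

$295,700

σ_p = √(0.67²·2.372² + 0.33²·4.133² + 2·-0.03·0.67·0.33·2.372·4.133) = 2.063%.
σ_{5d} = 2.063% × √5 = 4.613%.
VaR = 1.282 × 4.613% = 5.914%; on $5,000,000 that is $295,700.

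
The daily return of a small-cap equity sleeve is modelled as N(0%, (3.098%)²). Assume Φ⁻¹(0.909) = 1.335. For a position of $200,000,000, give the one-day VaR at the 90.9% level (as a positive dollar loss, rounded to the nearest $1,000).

VaR = z·σ = 1.335 × 3.098% = 4.136%.
On $200,000,000: 0.04136 × $200,000,000 = $8,272,000.

$8,272,000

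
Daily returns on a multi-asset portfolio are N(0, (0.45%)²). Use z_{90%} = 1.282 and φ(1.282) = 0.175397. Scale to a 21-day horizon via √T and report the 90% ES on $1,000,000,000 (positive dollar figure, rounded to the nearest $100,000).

$36,200,000

σ_{21d} = 0.45% × √21 = 2.062%.
ES multiplier = φ(z)/(1−α) = 0.175397/0.1 = 1.754.
ES = 2.062% × 1.754 = 3.617%; on $1,000,000,000: $36,170,000.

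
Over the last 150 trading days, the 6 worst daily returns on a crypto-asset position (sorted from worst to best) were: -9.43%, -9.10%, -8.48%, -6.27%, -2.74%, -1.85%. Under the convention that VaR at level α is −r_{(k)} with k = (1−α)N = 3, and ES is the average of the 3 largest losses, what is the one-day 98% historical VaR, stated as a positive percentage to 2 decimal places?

k = 3; the 3rd lowest return is -8.48%, so VaR = 8.48%.

8.48%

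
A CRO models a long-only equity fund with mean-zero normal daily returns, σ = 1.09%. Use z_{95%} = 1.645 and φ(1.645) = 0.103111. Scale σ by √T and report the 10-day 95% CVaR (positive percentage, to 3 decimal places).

σ_{10d} = 1.09% × √10 = 3.447%.
ES multiplier = φ(z)/(1−α) = 0.103111/0.05 = 2.062.
ES = 3.447% × 2.062 = 7.108%.

7.108%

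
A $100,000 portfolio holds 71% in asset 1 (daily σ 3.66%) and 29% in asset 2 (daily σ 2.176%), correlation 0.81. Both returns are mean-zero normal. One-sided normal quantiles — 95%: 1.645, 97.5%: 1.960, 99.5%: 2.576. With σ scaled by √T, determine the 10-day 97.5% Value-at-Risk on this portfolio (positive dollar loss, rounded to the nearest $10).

σ_p = √(0.71²·3.66² + 0.29²·2.176² + 2·0.81·0.71·0.29·3.66·2.176) = 3.132%.
σ_{10d} = 3.132% × √10 = 9.904%.
VaR = 1.960 × 9.904% = 19.412%; on $100,000 that is $19,412.

$19,410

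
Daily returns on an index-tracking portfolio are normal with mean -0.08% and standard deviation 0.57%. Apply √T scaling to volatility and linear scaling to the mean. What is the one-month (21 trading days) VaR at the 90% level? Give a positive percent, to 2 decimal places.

At 90%, z = 1.282.
σ_{21d} = 0.57% × √21 = 2.612%; μ_{21d} = 21 × -0.08% = -1.680%.
VaR = −(-1.680%) + 1.282 × 2.612% = 5.029%.

5.03%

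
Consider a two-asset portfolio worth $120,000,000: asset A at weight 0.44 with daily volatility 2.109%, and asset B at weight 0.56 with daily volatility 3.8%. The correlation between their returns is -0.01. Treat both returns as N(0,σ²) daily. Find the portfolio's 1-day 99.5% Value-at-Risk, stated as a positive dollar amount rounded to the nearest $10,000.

$7,150,000

σ_p² = 0.44²·2.109² + 0.56²·3.8² + 2·-0.01·0.44·0.56·2.109·3.8 = 5.3500 (%²).
σ_p = √5.3500 = 2.313%.
At 99.5%, z = 2.576.
VaR = 2.576 × 2.313% = 5.958%; on $120,000,000 that is $7,149,600.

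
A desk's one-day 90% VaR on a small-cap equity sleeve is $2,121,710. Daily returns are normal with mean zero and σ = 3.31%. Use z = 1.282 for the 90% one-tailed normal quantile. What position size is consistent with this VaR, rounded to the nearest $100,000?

$50,000,000

VaR as a fraction of value: z·σ = 1.282 × 3.31% = 4.24342%.
Position = $2,121,710 / 0.0424342 = $50,000,000.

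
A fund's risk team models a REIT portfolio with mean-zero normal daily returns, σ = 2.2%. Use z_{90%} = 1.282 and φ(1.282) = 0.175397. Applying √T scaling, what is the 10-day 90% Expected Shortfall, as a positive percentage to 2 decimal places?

12.20%

σ_{10d} = 2.2% × √10 = 6.957%.
ES multiplier = φ(z)/(1−α) = 0.175397/0.1 = 1.754.
ES = 6.957% × 1.754 = 12.203%.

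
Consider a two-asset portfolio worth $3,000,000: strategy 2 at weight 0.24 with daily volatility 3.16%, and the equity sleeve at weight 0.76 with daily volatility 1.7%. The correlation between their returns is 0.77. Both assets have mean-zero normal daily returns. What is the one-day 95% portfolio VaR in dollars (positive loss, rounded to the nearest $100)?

σ_p² = 0.24²·3.16² + 0.76²·1.7² + 2·0.77·0.24·0.76·3.16·1.7 = 3.7534 (%²).
σ_p = √3.7534 = 1.937%.
At 95%, z = 1.645.
VaR = 1.645 × 1.937% = 3.186%; on $3,000,000 that is $95,580.

$95,600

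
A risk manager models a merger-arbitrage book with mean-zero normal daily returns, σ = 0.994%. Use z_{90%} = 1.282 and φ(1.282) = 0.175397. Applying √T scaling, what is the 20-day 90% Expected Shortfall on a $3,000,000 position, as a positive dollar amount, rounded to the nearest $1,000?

σ_{20d} = 0.994% × √20 = 4.445%.
ES multiplier = φ(z)/(1−α) = 0.175397/0.1 = 1.754.
ES = 4.445% × 1.754 = 7.797%; on $3,000,000: $233,910.

$234,000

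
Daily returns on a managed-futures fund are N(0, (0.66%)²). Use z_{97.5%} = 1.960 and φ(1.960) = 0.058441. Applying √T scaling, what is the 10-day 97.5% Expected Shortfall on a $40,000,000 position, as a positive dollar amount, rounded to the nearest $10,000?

σ_{10d} = 0.66% × √10 = 2.087%.
ES multiplier = φ(z)/(1−α) = 0.058441/0.025 = 2.338.
ES = 2.087% × 2.338 = 4.879%; on $40,000,000: $1,951,600.

$1,950,000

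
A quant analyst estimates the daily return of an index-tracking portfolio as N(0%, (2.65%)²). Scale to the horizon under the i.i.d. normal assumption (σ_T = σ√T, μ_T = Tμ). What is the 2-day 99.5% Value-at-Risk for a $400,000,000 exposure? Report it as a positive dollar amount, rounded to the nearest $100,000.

At 99.5%, z = 2.576.
σ_{2d} = 2.65% × √2 = 3.748%.
VaR = 2.576 × 3.748% = 9.655%.
On $400,000,000: 0.09655 × $400,000,000 = $38,620,000.

$38,600,000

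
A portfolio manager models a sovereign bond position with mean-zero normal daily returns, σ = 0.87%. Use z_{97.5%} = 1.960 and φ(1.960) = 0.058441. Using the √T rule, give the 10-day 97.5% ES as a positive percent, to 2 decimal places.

6.43%

σ_{10d} = 0.87% × √10 = 2.751%.
ES multiplier = φ(z)/(1−α) = 0.058441/0.025 = 2.338.
ES = 2.751% × 2.338 = 6.432%.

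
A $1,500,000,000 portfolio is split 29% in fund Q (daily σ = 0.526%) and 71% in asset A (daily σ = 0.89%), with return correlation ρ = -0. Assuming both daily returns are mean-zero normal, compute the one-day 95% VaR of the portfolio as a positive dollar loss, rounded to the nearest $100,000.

σ_p² = 0.29²·0.526² + 0.71²·0.89² + 2·-0·0.29·0.71·0.526·0.89 = 0.4226 (%²).
σ_p = √0.4226 = 0.650%.
At 95%, z = 1.645.
VaR = 1.645 × 0.650% = 1.069%; on $1,500,000,000 that is $16,035,000.

$16,000,000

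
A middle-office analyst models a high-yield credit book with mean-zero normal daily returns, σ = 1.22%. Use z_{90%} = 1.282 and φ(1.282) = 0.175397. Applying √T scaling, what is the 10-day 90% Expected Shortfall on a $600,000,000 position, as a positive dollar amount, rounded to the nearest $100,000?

$40,600,000

σ_{10d} = 1.22% × √10 = 3.858%.
ES multiplier = φ(z)/(1−α) = 0.175397/0.1 = 1.754.
ES = 3.858% × 1.754 = 6.767%; on $600,000,000: $40,602,000.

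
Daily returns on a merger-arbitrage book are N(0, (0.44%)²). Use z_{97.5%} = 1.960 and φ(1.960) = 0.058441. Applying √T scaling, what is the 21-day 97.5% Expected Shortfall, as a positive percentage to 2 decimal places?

σ_{21d} = 0.44% × √21 = 2.016%.
ES multiplier = φ(z)/(1−α) = 0.058441/0.025 = 2.338.
ES = 2.016% × 2.338 = 4.713%.

4.71%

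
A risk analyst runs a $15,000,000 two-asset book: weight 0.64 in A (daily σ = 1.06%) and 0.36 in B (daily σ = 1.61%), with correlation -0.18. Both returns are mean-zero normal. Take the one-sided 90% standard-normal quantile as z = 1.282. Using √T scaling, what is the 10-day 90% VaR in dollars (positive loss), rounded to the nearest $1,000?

σ_p = √(0.64²·1.06² + 0.36²·1.61² + 2·-0.18·0.64·0.36·1.06·1.61) = 0.809%.
σ_{10d} = 0.809% × √10 = 2.558%.
VaR = 1.282 × 2.558% = 3.279%; on $15,000,000 that is $491,850.

$492,000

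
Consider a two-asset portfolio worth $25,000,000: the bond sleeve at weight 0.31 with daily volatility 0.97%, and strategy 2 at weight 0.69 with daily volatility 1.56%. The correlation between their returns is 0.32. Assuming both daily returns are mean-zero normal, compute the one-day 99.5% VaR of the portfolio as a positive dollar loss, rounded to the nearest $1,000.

$777,000

σ_p² = 0.31²·0.97² + 0.69²·1.56² + 2·0.32·0.31·0.69·0.97·1.56 = 1.4562 (%²).
σ_p = √1.4562 = 1.207%.
At 99.5%, z = 2.576.
VaR = 2.576 × 1.207% = 3.109%; on $25,000,000 that is $777,250.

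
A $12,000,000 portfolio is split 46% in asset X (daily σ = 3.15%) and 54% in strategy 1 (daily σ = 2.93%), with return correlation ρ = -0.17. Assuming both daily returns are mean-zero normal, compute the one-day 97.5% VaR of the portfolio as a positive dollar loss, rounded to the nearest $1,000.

$460,000

σ_p² = 0.46²·3.15² + 0.54²·2.93² + 2·-0.17·0.46·0.54·3.15·2.93 = 3.8235 (%²).
σ_p = √3.8235 = 1.955%.
At 97.5%, z = 1.960.
VaR = 1.960 × 1.955% = 3.832%; on $12,000,000 that is $459,840.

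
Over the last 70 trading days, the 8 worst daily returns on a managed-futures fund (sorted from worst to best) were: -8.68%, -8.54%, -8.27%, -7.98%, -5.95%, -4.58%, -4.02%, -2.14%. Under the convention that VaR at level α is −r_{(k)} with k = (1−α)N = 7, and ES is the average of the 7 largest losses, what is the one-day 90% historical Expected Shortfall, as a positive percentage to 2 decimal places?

6.86%

The 7 worst returns sum to -48.02%.
ES = −(-48.02%) / 7 = 6.86%.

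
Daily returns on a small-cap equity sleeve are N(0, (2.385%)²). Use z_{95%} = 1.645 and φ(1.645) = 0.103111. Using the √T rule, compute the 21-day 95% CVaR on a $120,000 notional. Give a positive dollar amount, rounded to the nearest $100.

σ_{21d} = 2.385% × √21 = 10.929%.
ES multiplier = φ(z)/(1−α) = 0.103111/0.05 = 2.062.
ES = 10.929% × 2.062 = 22.536%; on $120,000: $27,043.

$27,000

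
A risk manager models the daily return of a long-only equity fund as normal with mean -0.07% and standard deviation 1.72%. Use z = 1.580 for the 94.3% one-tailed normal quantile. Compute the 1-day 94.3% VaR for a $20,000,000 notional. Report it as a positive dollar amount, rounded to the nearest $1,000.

$558,000

VaR = −μ + z·σ = −(-0.07%) + 1.580 × 1.72% = 2.788%.
On $20,000,000: 0.02788 × $20,000,000 = $557,600.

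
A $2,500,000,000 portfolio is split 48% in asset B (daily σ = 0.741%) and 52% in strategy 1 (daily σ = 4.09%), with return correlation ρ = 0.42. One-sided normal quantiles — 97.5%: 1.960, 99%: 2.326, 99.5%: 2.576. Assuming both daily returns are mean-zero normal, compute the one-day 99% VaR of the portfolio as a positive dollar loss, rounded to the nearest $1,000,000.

$134,000,000

σ_p² = 0.48²·0.741² + 0.52²·4.09² + 2·0.42·0.48·0.52·0.741·4.09 = 5.2852 (%²).
σ_p = √5.2852 = 2.299%.
VaR = 2.326 × 2.299% = 5.347%; on $2,500,000,000 that is $133,675,000.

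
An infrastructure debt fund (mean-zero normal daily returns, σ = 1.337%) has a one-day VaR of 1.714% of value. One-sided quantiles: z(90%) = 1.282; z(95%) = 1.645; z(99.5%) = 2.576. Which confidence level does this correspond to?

90%

Implied z = VaR/σ = 1.714 / 1.337 = 1.282.
This matches z(90%) = 1.282.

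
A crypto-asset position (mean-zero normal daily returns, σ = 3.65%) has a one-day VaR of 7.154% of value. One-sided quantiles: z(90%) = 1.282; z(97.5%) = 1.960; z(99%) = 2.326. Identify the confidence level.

Implied z = VaR/σ = 7.154 / 3.65 = 1.960.
This matches z(97.5%) = 1.960.

97.5%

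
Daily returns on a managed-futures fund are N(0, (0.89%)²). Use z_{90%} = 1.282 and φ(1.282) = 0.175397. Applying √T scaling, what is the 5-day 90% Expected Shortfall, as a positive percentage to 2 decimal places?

3.49%

σ_{5d} = 0.89% × √5 = 1.990%.
ES multiplier = φ(z)/(1−α) = 0.175397/0.1 = 1.754.
ES = 1.990% × 1.754 = 3.490%.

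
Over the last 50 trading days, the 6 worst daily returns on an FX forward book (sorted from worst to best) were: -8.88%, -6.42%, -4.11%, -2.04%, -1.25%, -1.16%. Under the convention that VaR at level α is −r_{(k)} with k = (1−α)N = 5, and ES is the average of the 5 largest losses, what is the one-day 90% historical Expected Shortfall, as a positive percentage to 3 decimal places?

The 5 worst returns sum to -22.70%.
ES = −(-22.70%) / 5 = 4.54% ≈ 4.540%.

4.540%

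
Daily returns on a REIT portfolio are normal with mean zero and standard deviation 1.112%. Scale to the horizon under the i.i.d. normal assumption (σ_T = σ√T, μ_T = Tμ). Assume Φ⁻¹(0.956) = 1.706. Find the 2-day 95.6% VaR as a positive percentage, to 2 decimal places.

2.68%

σ_{2d} = 1.112% × √2 = 1.573%.
VaR = 1.706 × 1.573% = 2.684%.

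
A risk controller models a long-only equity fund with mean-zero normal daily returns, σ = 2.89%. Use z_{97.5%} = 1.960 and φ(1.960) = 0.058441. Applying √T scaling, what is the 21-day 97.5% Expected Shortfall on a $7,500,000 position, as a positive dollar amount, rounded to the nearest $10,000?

$2,320,000

σ_{21d} = 2.89% × √21 = 13.244%.
ES multiplier = φ(z)/(1−α) = 0.058441/0.025 = 2.338.
ES = 13.244% × 2.338 = 30.964%; on $7,500,000: $2,322,300.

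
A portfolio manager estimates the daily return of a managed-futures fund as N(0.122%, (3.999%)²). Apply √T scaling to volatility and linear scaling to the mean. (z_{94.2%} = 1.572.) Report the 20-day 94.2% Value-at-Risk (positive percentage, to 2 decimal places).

25.67%

σ_{20d} = 3.999% × √20 = 17.884%; μ_{20d} = 20 × 0.122% = 2.440%.
VaR = −(2.440%) + 1.572 × 17.884% = 25.674%.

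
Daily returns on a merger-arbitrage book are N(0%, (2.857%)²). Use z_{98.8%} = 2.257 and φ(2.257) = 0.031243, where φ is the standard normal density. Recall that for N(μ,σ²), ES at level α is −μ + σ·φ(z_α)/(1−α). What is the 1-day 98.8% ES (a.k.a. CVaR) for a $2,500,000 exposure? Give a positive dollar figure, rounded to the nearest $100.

Tail multiplier: φ(z)/(1−α) = 0.031243 / 0.012 = 2.604.
ES = 2.857% × 2.604 = 7.440%.
On $2,500,000: 0.07440 × $2,500,000 = $186,000.

$186,000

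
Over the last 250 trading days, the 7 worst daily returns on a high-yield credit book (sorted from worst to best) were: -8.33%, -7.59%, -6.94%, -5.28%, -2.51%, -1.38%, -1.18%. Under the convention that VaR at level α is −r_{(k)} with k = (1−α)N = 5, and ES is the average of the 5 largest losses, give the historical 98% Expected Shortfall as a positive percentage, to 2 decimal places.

6.13%

The 5 worst returns sum to -30.65%.
ES = −(-30.65%) / 5 = 6.13%.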